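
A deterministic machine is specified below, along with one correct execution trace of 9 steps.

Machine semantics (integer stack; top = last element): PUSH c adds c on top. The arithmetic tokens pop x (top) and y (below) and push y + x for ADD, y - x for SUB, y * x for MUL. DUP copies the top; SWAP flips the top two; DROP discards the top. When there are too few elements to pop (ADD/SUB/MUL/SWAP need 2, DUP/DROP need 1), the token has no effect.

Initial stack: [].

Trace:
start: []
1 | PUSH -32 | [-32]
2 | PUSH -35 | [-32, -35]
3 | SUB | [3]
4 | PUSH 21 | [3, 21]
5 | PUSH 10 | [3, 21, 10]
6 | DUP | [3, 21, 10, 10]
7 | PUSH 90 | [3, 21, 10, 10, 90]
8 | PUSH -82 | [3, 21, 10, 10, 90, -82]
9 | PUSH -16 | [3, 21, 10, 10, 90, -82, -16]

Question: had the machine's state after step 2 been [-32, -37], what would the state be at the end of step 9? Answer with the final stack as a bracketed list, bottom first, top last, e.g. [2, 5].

state after step 2 := [-32, -37]
3 | SUB | [5]
4 | PUSH 21 | [5, 21]
5 | PUSH 10 | [5, 21, 10]
6 | DUP | [5, 21, 10, 10]
7 | PUSH 90 | [5, 21, 10, 10, 90]
8 | PUSH -82 | [5, 21, 10, 10, 90, -82]
9 | PUSH -16 | [5, 21, 10, 10, 90, -82, -16]

[5, 21, 10, 10, 90, -82, -16]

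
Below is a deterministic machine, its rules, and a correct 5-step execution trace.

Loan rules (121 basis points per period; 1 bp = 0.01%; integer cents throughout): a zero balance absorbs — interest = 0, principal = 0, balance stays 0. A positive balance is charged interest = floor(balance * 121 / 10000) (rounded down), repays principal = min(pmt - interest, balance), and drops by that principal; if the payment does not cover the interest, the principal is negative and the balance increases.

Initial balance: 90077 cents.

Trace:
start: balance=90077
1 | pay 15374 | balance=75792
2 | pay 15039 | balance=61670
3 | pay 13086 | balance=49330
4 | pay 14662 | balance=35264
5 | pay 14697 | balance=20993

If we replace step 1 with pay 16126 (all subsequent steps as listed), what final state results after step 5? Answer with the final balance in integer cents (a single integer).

(re-executing from step 1 with the substitution; state before step 1: balance=90077)
1 | pay 16126 | balance=75040
2 | pay 15039 | balance=60908
3 | pay 13086 | balance=48558
4 | pay 14662 | balance=34483
5 | pay 14697 | balance=20203

20203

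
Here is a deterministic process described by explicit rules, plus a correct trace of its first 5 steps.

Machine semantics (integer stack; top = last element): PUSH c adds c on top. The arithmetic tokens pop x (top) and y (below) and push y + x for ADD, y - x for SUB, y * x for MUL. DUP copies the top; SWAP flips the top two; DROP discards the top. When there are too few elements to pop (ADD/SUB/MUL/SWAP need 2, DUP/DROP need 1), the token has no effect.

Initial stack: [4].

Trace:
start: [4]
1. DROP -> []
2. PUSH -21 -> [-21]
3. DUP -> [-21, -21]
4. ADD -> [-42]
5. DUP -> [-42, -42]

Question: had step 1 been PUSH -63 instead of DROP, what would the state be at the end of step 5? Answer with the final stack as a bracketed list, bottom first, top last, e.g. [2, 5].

(re-executing from step 1 with the substitution; state before step 1: [4])
1. PUSH -63 -> [4, -63]
2. PUSH -21 -> [4, -63, -21]
3. DUP -> [4, -63, -21, -21]
4. ADD -> [4, -63, -42]
5. DUP -> [4, -63, -42, -42]

[4, -63, -42, -42]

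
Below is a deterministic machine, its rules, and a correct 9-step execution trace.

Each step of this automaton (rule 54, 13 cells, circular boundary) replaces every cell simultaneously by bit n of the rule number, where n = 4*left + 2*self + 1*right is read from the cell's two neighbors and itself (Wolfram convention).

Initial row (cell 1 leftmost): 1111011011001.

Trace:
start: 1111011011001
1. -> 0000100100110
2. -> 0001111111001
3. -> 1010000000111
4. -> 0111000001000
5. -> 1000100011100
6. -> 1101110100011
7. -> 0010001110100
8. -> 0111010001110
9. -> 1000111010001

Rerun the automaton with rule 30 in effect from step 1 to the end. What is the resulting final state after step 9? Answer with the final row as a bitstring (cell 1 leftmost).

0001100000011

(re-executing steps 1..9 under rule 30; state before step 1: 1111011011001)
1. -> 0000010010111
2. -> 1000111110100
3. -> 1101100000111
4. -> 0001010001100
5. -> 0011011011010
6. -> 0110010010011
7. -> 0101111111110
8. -> 1101000000001
9. -> 0001100000011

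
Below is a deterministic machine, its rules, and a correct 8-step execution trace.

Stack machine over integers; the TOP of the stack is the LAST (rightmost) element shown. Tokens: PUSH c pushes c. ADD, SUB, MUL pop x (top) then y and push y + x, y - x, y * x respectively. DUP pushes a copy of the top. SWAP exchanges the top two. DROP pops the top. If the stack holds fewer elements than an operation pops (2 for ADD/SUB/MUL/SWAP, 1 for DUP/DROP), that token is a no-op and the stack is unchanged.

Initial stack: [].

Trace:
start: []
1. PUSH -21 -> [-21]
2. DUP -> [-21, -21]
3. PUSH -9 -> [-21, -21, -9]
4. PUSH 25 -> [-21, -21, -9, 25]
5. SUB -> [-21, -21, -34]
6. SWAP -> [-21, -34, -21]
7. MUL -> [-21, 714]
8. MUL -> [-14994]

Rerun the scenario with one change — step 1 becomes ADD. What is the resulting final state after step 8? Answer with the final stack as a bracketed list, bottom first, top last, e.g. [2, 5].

(re-executing from step 1 with the substitution; state before step 1: [])
1. ADD -> []
2. DUP -> []
3. PUSH -9 -> [-9]
4. PUSH 25 -> [-9, 25]
5. SUB -> [-34]
6. SWAP -> [-34]
7. MUL -> [-34]
8. MUL -> [-34]

[-34]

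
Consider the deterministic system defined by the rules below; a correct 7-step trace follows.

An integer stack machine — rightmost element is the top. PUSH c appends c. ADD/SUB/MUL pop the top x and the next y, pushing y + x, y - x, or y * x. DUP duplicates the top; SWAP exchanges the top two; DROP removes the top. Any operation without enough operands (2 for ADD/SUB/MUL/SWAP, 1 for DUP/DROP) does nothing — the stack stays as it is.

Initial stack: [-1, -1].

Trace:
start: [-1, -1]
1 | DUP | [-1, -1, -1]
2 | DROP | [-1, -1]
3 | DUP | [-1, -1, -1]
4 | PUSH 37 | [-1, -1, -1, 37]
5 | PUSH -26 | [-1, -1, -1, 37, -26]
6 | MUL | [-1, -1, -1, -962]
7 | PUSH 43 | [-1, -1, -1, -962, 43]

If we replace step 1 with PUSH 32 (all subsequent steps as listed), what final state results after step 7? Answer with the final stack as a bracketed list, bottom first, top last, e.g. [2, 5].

[-1, -1, -1, -962, 43]

(re-executing from step 1 with the substitution; state before step 1: [-1, -1])
1 | PUSH 32 | [-1, -1, 32]
2 | DROP | [-1, -1]
3 | DUP | [-1, -1, -1]
4 | PUSH 37 | [-1, -1, -1, 37]
5 | PUSH -26 | [-1, -1, -1, 37, -26]
6 | MUL | [-1, -1, -1, -962]
7 | PUSH 43 | [-1, -1, -1, -962, 43]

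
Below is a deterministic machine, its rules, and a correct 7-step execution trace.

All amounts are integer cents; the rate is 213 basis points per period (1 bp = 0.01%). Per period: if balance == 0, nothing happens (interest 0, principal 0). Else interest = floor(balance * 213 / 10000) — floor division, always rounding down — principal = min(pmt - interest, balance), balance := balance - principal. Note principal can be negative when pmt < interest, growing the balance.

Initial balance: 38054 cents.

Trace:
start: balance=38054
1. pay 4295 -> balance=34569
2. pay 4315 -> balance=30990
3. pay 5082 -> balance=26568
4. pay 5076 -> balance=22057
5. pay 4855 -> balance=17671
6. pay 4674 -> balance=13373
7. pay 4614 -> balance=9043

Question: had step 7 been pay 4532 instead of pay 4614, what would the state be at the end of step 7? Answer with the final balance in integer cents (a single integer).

9125

(re-executing from step 7 with the substitution; state before step 7: balance=13373)
7. pay 4532 -> balance=9125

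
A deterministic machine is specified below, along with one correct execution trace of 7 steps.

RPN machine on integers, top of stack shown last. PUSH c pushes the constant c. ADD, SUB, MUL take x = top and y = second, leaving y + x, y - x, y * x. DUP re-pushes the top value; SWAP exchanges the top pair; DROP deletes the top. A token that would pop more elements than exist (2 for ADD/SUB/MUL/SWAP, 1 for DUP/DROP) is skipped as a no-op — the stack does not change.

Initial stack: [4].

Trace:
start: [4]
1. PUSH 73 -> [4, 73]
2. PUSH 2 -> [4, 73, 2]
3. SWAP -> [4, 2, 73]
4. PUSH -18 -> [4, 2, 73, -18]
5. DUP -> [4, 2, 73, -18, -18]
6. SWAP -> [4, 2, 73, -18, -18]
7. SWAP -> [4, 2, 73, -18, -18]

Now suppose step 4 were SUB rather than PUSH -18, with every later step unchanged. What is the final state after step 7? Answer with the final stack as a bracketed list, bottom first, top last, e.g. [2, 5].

[4, -71, -71]

(re-executing from step 4 with the substitution; state before step 4: [4, 2, 73])
4. SUB -> [4, -71]
5. DUP -> [4, -71, -71]
6. SWAP -> [4, -71, -71]
7. SWAP -> [4, -71, -71]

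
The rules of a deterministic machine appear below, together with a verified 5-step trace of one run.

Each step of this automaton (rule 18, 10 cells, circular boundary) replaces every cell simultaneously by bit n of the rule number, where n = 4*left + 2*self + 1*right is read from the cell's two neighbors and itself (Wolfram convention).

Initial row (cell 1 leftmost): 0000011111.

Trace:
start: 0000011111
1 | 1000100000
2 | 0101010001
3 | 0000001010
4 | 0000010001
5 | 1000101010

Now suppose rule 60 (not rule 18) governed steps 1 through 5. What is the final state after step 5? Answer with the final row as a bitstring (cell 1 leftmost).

(re-executing steps 1..5 under rule 60; state before step 1: 0000011111)
1 | 1000010000
2 | 1100011000
3 | 1010010100
4 | 1111011110
5 | 1000110001

1000110001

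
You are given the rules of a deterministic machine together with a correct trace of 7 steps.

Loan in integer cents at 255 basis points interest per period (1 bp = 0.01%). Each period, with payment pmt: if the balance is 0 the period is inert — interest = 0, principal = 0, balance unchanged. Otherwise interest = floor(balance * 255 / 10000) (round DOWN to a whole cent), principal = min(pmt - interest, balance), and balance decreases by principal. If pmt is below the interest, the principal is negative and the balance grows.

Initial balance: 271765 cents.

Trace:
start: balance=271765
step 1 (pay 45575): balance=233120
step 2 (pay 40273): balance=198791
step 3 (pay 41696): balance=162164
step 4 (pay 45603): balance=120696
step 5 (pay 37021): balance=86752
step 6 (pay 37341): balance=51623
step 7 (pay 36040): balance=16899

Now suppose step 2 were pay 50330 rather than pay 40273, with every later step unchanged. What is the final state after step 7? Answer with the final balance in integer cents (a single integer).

(re-executing from step 2 with the substitution; state before step 2: balance=233120)
step 2 (pay 50330): balance=188734
step 3 (pay 41696): balance=151850
step 4 (pay 45603): balance=110119
step 5 (pay 37021): balance=75906
step 6 (pay 37341): balance=40500
step 7 (pay 36040): balance=5492

5492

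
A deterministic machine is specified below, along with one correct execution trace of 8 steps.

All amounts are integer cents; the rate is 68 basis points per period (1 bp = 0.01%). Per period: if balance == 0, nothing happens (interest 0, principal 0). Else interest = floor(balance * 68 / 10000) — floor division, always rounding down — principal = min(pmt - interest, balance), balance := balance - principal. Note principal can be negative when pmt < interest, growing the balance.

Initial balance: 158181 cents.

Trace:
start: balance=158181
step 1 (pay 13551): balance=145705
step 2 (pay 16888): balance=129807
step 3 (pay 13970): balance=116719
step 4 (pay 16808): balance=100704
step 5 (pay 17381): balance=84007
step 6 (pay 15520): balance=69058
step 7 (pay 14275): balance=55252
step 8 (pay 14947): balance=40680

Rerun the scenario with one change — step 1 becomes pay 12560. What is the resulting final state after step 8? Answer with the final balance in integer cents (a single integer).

(re-executing from step 1 with the substitution; state before step 1: balance=158181)
step 1 (pay 12560): balance=146696
step 2 (pay 16888): balance=130805
step 3 (pay 13970): balance=117724
step 4 (pay 16808): balance=101716
step 5 (pay 17381): balance=85026
step 6 (pay 15520): balance=70084
step 7 (pay 14275): balance=56285
step 8 (pay 14947): balance=41720

41720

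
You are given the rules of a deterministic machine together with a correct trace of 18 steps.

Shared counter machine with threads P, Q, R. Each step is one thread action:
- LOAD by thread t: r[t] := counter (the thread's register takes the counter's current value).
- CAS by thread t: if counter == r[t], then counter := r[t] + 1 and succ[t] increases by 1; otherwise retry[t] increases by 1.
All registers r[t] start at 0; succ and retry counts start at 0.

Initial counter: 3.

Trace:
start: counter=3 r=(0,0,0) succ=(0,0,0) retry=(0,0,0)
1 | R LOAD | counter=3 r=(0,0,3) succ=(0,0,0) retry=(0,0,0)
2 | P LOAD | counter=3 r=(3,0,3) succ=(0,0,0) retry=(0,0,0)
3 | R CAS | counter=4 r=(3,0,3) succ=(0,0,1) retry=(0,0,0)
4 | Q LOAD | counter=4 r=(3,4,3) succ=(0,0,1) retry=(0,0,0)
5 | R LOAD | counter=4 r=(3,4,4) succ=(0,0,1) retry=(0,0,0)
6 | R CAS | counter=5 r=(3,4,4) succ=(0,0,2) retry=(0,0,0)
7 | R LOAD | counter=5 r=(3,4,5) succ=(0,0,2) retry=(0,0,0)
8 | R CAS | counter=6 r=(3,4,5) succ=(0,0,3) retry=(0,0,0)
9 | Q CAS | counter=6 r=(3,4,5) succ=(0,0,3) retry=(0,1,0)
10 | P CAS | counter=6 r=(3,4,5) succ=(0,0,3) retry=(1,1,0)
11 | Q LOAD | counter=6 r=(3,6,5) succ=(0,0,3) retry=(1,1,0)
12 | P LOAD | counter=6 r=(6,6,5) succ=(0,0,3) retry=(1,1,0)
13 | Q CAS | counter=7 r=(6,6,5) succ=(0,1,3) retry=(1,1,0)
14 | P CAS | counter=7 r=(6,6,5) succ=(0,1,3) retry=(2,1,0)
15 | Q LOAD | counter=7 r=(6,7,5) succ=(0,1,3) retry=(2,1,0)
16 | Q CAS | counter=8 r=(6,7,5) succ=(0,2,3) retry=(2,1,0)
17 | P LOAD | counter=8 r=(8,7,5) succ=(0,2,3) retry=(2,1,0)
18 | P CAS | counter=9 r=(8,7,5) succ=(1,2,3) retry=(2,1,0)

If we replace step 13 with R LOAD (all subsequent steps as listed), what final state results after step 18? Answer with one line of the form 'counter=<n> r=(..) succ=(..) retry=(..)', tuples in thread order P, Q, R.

counter=9 r=(8,7,6) succ=(2,1,3) retry=(1,1,0)

(re-executing from step 13 with the substitution; state before step 13: counter=6 r=(6,6,5) succ=(0,0,3) retry=(1,1,0))
13 | R LOAD | counter=6 r=(6,6,6) succ=(0,0,3) retry=(1,1,0)
14 | P CAS | counter=7 r=(6,6,6) succ=(1,0,3) retry=(1,1,0)
15 | Q LOAD | counter=7 r=(6,7,6) succ=(1,0,3) retry=(1,1,0)
16 | Q CAS | counter=8 r=(6,7,6) succ=(1,1,3) retry=(1,1,0)
17 | P LOAD | counter=8 r=(8,7,6) succ=(1,1,3) retry=(1,1,0)
18 | P CAS | counter=9 r=(8,7,6) succ=(2,1,3) retry=(1,1,0)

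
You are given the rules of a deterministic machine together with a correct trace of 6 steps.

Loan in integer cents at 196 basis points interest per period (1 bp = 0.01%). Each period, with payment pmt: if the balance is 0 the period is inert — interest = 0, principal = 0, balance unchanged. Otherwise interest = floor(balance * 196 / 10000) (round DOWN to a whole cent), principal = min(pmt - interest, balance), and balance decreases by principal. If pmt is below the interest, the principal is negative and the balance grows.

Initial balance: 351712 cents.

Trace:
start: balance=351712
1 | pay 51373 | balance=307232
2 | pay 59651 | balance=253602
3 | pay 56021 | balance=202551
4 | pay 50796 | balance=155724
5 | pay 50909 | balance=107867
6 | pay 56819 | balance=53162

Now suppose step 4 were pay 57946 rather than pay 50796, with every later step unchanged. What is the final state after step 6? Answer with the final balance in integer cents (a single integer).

(re-executing from step 4 with the substitution; state before step 4: balance=202551)
4 | pay 57946 | balance=148574
5 | pay 50909 | balance=100577
6 | pay 56819 | balance=45729

45729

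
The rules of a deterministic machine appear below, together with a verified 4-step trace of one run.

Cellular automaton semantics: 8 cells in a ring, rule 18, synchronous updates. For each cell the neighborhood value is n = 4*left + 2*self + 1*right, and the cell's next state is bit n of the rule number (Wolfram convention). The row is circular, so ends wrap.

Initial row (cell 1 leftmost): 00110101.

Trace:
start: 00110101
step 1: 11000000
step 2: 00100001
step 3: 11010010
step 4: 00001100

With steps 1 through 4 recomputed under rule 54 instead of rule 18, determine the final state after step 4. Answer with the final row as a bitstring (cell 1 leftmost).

(re-executing steps 1..4 under rule 54; state before step 1: 00110101)
step 1: 11001111
step 2: 00110000
step 3: 01001000
step 4: 11111100

11111100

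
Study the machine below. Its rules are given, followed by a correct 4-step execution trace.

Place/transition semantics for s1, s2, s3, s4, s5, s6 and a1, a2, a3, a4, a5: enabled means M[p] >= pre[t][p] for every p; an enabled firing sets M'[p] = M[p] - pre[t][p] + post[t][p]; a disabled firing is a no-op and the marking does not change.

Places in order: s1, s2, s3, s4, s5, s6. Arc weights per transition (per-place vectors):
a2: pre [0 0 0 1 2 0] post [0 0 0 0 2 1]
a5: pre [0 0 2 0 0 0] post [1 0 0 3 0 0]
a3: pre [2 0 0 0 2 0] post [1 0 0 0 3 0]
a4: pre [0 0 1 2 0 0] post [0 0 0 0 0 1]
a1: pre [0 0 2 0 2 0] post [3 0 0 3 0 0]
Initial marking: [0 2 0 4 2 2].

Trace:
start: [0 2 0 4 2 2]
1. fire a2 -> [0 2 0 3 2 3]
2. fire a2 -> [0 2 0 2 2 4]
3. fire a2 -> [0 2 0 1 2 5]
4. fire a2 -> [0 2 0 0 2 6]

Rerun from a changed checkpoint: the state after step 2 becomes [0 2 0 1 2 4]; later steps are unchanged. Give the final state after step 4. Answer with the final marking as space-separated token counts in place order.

0 2 0 0 2 5

state after step 2 := [0 2 0 1 2 4]
3. fire a2 -> [0 2 0 0 2 5]
4. fire a2 -> [0 2 0 0 2 5]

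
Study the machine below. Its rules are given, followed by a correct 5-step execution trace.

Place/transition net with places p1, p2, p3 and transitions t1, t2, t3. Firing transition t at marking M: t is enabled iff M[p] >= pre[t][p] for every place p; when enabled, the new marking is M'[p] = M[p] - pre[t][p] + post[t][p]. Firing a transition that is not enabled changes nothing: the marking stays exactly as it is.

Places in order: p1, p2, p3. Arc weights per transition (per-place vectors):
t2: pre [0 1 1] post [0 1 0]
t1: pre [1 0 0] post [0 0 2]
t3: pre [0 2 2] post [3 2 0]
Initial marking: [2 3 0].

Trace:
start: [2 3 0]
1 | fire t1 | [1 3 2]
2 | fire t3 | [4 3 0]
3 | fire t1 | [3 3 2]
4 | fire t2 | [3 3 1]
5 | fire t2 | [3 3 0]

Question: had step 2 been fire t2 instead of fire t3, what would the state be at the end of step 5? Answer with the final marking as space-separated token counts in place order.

(re-executing from step 2 with the substitution; state before step 2: [1 3 2])
2 | fire t2 | [1 3 1]
3 | fire t1 | [0 3 3]
4 | fire t2 | [0 3 2]
5 | fire t2 | [0 3 1]

0 3 1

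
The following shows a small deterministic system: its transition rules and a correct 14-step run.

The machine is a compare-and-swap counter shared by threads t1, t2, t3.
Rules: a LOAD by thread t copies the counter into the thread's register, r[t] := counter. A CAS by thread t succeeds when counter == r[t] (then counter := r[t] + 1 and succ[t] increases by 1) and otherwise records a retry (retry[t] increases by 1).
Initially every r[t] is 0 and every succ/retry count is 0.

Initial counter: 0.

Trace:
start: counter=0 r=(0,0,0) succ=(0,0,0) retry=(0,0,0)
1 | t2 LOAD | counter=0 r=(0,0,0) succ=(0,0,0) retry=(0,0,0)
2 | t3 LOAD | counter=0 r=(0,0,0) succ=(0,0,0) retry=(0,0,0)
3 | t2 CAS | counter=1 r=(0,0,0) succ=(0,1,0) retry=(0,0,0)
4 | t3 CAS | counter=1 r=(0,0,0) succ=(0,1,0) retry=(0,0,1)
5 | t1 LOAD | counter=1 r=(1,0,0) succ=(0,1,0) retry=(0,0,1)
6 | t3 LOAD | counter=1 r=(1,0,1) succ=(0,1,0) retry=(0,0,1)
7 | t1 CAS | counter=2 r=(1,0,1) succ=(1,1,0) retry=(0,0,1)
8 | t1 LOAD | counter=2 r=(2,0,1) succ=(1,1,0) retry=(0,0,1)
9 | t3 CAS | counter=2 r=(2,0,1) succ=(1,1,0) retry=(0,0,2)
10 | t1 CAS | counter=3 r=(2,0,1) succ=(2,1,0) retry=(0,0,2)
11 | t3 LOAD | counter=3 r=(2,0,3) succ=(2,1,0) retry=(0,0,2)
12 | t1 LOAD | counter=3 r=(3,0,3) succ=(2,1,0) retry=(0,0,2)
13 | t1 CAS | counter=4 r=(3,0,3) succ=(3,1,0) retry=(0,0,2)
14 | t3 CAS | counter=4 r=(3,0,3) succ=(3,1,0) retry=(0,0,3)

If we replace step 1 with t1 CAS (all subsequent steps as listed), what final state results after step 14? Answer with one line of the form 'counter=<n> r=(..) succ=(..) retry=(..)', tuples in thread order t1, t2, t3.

counter=5 r=(4,0,4) succ=(4,0,1) retry=(0,1,2)

(re-executing from step 1 with the substitution; state before step 1: counter=0 r=(0,0,0) succ=(0,0,0) retry=(0,0,0))
1 | t1 CAS | counter=1 r=(0,0,0) succ=(1,0,0) retry=(0,0,0)
2 | t3 LOAD | counter=1 r=(0,0,1) succ=(1,0,0) retry=(0,0,0)
3 | t2 CAS | counter=1 r=(0,0,1) succ=(1,0,0) retry=(0,1,0)
4 | t3 CAS | counter=2 r=(0,0,1) succ=(1,0,1) retry=(0,1,0)
5 | t1 LOAD | counter=2 r=(2,0,1) succ=(1,0,1) retry=(0,1,0)
6 | t3 LOAD | counter=2 r=(2,0,2) succ=(1,0,1) retry=(0,1,0)
7 | t1 CAS | counter=3 r=(2,0,2) succ=(2,0,1) retry=(0,1,0)
8 | t1 LOAD | counter=3 r=(3,0,2) succ=(2,0,1) retry=(0,1,0)
9 | t3 CAS | counter=3 r=(3,0,2) succ=(2,0,1) retry=(0,1,1)
10 | t1 CAS | counter=4 r=(3,0,2) succ=(3,0,1) retry=(0,1,1)
11 | t3 LOAD | counter=4 r=(3,0,4) succ=(3,0,1) retry=(0,1,1)
12 | t1 LOAD | counter=4 r=(4,0,4) succ=(3,0,1) retry=(0,1,1)
13 | t1 CAS | counter=5 r=(4,0,4) succ=(4,0,1) retry=(0,1,1)
14 | t3 CAS | counter=5 r=(4,0,4) succ=(4,0,1) retry=(0,1,2)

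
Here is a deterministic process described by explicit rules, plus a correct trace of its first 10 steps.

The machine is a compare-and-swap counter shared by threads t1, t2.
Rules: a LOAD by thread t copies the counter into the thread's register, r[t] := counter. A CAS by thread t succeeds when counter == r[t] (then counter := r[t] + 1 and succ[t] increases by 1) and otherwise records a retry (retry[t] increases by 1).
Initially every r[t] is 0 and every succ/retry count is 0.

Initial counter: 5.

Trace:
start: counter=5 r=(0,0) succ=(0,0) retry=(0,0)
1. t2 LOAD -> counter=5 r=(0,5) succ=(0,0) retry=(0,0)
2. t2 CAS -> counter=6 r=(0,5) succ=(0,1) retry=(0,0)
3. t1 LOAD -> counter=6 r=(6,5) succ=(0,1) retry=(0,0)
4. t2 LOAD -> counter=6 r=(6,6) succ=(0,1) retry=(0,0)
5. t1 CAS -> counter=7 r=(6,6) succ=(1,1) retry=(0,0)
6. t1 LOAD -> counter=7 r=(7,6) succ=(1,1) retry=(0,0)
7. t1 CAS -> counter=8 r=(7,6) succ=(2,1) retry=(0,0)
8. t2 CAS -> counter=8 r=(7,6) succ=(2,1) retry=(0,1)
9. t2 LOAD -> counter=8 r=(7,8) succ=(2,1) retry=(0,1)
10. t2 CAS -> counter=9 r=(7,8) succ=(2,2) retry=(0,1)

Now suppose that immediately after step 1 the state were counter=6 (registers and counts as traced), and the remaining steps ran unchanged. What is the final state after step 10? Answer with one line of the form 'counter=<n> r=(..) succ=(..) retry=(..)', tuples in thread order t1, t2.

state after step 1 := counter=6 r=(0,5) succ=(0,0) retry=(0,0)
2. t2 CAS -> counter=6 r=(0,5) succ=(0,0) retry=(0,1)
3. t1 LOAD -> counter=6 r=(6,5) succ=(0,0) retry=(0,1)
4. t2 LOAD -> counter=6 r=(6,6) succ=(0,0) retry=(0,1)
5. t1 CAS -> counter=7 r=(6,6) succ=(1,0) retry=(0,1)
6. t1 LOAD -> counter=7 r=(7,6) succ=(1,0) retry=(0,1)
7. t1 CAS -> counter=8 r=(7,6) succ=(2,0) retry=(0,1)
8. t2 CAS -> counter=8 r=(7,6) succ=(2,0) retry=(0,2)
9. t2 LOAD -> counter=8 r=(7,8) succ=(2,0) retry=(0,2)
10. t2 CAS -> counter=9 r=(7,8) succ=(2,1) retry=(0,2)

counter=9 r=(7,8) succ=(2,1) retry=(0,2)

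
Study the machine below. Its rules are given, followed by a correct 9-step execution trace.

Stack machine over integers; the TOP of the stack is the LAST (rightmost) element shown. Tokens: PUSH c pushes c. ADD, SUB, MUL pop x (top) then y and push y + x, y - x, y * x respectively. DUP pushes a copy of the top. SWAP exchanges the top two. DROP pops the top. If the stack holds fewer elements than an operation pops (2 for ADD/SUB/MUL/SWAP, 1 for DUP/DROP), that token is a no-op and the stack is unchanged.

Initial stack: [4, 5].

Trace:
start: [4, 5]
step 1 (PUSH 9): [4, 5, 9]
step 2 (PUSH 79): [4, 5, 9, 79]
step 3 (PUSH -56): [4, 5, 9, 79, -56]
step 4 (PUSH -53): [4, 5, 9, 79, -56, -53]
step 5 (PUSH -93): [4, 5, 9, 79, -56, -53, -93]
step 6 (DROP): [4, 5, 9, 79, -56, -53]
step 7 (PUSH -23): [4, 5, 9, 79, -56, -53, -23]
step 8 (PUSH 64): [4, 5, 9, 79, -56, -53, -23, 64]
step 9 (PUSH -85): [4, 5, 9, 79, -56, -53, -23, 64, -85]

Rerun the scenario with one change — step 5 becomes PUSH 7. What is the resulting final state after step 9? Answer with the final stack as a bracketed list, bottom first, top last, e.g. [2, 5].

(re-executing from step 5 with the substitution; state before step 5: [4, 5, 9, 79, -56, -53])
step 5 (PUSH 7): [4, 5, 9, 79, -56, -53, 7]
step 6 (DROP): [4, 5, 9, 79, -56, -53]
step 7 (PUSH -23): [4, 5, 9, 79, -56, -53, -23]
step 8 (PUSH 64): [4, 5, 9, 79, -56, -53, -23, 64]
step 9 (PUSH -85): [4, 5, 9, 79, -56, -53, -23, 64, -85]

[4, 5, 9, 79, -56, -53, -23, 64, -85]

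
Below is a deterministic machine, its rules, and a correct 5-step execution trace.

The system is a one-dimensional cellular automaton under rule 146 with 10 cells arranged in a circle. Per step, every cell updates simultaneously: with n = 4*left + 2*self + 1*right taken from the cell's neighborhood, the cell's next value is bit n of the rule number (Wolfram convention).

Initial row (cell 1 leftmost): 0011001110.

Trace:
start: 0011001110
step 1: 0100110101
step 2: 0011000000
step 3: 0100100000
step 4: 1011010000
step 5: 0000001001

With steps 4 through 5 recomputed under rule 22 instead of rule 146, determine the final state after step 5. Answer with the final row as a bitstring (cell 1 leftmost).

(re-executing steps 4..5 under rule 22; state before step 4: 0100100000)
step 4: 1111110000
step 5: 0000001001

0000001001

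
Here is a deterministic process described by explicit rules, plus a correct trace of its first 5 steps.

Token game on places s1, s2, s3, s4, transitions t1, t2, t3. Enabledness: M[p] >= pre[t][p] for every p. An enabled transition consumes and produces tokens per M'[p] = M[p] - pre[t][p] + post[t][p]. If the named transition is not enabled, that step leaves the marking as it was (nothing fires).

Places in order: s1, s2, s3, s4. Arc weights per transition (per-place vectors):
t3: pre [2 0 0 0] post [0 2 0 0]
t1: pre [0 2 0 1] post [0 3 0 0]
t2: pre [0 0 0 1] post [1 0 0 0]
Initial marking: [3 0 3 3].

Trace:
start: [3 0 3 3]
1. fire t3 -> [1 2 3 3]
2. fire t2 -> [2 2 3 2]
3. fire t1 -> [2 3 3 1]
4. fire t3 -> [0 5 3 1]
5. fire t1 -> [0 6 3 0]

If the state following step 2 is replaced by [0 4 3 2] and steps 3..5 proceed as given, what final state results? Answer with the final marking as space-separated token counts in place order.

state after step 2 := [0 4 3 2]
3. fire t1 -> [0 5 3 1]
4. fire t3 -> [0 5 3 1]
5. fire t1 -> [0 6 3 0]

0 6 3 0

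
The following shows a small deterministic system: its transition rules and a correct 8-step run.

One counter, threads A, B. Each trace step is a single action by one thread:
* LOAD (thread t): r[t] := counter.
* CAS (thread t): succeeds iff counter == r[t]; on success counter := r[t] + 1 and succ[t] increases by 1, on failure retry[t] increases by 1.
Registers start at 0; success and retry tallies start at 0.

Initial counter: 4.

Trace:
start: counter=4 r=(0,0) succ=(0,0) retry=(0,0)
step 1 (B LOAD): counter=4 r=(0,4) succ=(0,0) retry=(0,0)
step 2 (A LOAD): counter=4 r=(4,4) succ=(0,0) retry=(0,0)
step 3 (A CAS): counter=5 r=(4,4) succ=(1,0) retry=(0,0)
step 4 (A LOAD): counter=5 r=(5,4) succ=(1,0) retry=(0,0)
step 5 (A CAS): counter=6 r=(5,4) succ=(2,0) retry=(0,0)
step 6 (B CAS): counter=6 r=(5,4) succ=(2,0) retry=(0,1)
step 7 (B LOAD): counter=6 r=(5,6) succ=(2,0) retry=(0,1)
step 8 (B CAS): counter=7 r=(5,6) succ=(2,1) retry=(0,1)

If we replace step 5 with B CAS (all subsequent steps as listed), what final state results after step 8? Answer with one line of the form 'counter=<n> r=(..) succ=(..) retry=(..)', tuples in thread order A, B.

(re-executing from step 5 with the substitution; state before step 5: counter=5 r=(5,4) succ=(1,0) retry=(0,0))
step 5 (B CAS): counter=5 r=(5,4) succ=(1,0) retry=(0,1)
step 6 (B CAS): counter=5 r=(5,4) succ=(1,0) retry=(0,2)
step 7 (B LOAD): counter=5 r=(5,5) succ=(1,0) retry=(0,2)
step 8 (B CAS): counter=6 r=(5,5) succ=(1,1) retry=(0,2)

counter=6 r=(5,5) succ=(1,1) retry=(0,2)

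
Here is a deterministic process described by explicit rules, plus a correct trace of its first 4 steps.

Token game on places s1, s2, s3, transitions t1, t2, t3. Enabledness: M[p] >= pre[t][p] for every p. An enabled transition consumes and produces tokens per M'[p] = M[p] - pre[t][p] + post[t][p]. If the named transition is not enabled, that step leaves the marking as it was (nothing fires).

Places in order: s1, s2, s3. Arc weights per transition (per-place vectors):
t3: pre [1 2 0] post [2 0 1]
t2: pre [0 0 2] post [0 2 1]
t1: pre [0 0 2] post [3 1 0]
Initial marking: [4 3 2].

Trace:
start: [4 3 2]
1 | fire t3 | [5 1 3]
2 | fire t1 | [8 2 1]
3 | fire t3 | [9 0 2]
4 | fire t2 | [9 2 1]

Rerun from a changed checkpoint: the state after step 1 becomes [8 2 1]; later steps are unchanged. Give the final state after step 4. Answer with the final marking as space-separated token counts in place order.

state after step 1 := [8 2 1]
2 | fire t1 | [8 2 1]
3 | fire t3 | [9 0 2]
4 | fire t2 | [9 2 1]

9 2 1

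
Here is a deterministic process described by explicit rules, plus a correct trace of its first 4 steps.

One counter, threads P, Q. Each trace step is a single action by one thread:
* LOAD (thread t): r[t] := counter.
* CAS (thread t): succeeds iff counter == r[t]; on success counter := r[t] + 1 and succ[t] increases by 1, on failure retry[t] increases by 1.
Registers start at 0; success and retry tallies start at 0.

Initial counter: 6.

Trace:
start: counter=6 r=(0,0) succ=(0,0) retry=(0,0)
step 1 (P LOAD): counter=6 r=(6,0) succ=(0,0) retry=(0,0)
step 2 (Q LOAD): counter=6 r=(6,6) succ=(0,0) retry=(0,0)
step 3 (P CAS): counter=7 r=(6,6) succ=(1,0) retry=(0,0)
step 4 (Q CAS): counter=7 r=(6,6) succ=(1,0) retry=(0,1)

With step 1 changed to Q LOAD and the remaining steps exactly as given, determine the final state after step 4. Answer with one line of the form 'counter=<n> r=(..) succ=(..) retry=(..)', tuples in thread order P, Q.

(re-executing from step 1 with the substitution; state before step 1: counter=6 r=(0,0) succ=(0,0) retry=(0,0))
step 1 (Q LOAD): counter=6 r=(0,6) succ=(0,0) retry=(0,0)
step 2 (Q LOAD): counter=6 r=(0,6) succ=(0,0) retry=(0,0)
step 3 (P CAS): counter=6 r=(0,6) succ=(0,0) retry=(1,0)
step 4 (Q CAS): counter=7 r=(0,6) succ=(0,1) retry=(1,0)

counter=7 r=(0,6) succ=(0,1) retry=(1,0)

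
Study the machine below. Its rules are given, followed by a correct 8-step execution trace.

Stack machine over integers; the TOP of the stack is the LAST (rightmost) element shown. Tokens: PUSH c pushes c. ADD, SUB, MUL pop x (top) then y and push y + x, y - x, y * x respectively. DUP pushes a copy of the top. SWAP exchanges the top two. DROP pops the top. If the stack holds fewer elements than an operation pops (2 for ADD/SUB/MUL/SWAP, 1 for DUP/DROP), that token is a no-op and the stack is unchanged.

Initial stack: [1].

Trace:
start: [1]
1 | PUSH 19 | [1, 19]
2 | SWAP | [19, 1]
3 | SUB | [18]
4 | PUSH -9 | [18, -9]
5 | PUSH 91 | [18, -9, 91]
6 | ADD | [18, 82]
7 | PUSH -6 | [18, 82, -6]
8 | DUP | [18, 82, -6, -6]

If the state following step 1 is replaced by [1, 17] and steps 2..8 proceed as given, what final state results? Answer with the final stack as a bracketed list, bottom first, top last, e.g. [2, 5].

state after step 1 := [1, 17]
2 | SWAP | [17, 1]
3 | SUB | [16]
4 | PUSH -9 | [16, -9]
5 | PUSH 91 | [16, -9, 91]
6 | ADD | [16, 82]
7 | PUSH -6 | [16, 82, -6]
8 | DUP | [16, 82, -6, -6]

[16, 82, -6, -6]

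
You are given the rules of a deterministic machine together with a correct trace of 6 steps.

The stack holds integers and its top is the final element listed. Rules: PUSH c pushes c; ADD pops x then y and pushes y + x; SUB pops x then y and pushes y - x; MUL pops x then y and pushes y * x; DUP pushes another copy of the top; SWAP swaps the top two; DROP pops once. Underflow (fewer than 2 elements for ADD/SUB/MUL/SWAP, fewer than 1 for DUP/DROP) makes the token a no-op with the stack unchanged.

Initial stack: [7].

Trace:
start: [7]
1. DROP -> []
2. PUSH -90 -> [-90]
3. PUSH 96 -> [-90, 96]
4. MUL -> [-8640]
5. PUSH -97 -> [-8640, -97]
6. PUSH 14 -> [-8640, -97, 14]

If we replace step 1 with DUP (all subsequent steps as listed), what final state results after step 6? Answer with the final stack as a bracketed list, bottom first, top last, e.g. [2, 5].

(re-executing from step 1 with the substitution; state before step 1: [7])
1. DUP -> [7, 7]
2. PUSH -90 -> [7, 7, -90]
3. PUSH 96 -> [7, 7, -90, 96]
4. MUL -> [7, 7, -8640]
5. PUSH -97 -> [7, 7, -8640, -97]
6. PUSH 14 -> [7, 7, -8640, -97, 14]

[7, 7, -8640, -97, 14]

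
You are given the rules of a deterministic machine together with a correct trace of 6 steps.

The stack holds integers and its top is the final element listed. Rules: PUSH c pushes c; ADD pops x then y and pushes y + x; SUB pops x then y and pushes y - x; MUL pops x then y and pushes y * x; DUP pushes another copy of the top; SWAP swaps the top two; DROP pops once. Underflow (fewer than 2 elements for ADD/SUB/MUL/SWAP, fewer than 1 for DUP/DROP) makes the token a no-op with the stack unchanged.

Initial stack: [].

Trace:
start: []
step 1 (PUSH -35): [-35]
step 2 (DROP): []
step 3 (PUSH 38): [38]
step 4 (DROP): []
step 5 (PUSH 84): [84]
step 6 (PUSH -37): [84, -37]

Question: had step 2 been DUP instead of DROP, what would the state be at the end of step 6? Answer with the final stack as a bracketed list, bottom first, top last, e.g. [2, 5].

(re-executing from step 2 with the substitution; state before step 2: [-35])
step 2 (DUP): [-35, -35]
step 3 (PUSH 38): [-35, -35, 38]
step 4 (DROP): [-35, -35]
step 5 (PUSH 84): [-35, -35, 84]
step 6 (PUSH -37): [-35, -35, 84, -37]

[-35, -35, 84, -37]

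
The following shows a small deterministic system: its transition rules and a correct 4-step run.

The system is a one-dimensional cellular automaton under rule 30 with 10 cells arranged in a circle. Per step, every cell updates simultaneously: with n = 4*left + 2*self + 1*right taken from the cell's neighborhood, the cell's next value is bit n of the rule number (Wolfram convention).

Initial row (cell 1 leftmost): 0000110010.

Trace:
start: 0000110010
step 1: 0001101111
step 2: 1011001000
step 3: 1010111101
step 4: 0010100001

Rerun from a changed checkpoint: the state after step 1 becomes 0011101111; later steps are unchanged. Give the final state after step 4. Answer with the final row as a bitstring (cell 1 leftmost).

0111010001

state after step 1 := 0011101111
step 2: 1110001000
step 3: 1001011101
step 4: 0111010001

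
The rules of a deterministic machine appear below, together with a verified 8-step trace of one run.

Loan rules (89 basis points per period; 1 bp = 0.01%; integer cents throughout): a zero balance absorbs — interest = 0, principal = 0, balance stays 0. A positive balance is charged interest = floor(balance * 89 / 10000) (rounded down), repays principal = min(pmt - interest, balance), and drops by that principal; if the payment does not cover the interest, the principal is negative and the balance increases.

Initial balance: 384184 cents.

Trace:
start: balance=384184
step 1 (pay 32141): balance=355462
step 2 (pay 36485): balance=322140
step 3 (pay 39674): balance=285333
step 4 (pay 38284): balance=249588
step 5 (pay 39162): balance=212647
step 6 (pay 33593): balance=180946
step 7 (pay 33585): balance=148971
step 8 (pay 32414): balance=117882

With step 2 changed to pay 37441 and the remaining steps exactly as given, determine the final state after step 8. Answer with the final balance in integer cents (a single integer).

116872

(re-executing from step 2 with the substitution; state before step 2: balance=355462)
step 2 (pay 37441): balance=321184
step 3 (pay 39674): balance=284368
step 4 (pay 38284): balance=248614
step 5 (pay 39162): balance=211664
step 6 (pay 33593): balance=179954
step 7 (pay 33585): balance=147970
step 8 (pay 32414): balance=116872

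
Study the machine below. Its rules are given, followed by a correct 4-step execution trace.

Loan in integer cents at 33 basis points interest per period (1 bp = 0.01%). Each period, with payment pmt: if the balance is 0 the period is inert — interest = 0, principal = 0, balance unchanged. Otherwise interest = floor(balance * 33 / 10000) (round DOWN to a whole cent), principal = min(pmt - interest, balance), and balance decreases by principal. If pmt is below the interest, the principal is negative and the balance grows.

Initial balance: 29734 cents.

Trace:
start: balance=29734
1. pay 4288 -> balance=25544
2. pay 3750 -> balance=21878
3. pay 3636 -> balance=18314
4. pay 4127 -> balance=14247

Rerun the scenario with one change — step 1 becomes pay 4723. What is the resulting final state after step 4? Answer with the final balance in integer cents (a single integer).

13806

(re-executing from step 1 with the substitution; state before step 1: balance=29734)
1. pay 4723 -> balance=25109
2. pay 3750 -> balance=21441
3. pay 3636 -> balance=17875
4. pay 4127 -> balance=13806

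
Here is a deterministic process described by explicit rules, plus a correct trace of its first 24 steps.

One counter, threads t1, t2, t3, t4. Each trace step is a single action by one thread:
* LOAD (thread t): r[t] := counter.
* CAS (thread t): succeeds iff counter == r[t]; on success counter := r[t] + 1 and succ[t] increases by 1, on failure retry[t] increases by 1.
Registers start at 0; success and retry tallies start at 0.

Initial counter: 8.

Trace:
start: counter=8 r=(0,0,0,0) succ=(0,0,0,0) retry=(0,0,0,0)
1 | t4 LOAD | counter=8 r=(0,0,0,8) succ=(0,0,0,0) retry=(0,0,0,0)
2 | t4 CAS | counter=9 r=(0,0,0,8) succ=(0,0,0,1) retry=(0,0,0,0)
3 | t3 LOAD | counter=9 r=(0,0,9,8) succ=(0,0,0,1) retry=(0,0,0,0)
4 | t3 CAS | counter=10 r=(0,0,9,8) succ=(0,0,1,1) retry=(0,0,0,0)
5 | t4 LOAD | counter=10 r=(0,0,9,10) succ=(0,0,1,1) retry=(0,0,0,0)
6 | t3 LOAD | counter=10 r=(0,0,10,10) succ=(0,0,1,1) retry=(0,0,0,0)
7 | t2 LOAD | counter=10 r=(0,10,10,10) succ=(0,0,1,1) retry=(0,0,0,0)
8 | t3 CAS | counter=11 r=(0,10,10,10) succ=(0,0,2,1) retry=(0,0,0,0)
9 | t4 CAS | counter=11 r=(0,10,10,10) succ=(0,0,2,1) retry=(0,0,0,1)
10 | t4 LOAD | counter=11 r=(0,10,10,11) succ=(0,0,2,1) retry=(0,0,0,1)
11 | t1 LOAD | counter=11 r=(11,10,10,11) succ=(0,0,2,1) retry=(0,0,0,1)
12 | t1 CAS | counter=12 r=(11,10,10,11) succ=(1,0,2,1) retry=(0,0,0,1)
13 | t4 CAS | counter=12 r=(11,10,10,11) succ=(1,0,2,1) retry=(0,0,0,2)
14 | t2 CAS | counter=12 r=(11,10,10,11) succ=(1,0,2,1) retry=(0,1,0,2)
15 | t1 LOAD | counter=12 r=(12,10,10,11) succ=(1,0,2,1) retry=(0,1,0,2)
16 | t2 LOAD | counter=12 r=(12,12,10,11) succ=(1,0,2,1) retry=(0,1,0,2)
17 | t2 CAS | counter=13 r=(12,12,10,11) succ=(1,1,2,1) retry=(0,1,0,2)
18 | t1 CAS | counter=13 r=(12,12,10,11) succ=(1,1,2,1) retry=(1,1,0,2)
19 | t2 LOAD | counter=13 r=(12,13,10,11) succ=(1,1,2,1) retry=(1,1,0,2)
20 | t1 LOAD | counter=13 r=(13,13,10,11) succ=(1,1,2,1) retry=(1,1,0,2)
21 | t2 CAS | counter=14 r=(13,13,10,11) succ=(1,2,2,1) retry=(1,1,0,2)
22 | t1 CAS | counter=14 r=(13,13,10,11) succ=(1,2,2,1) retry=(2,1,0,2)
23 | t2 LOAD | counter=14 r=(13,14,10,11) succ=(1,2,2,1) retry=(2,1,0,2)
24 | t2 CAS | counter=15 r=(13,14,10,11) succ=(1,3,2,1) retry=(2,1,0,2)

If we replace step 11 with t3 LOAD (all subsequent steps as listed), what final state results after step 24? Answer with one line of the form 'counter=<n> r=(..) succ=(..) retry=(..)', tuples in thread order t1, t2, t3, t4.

(re-executing from step 11 with the substitution; state before step 11: counter=11 r=(0,10,10,11) succ=(0,0,2,1) retry=(0,0,0,1))
11 | t3 LOAD | counter=11 r=(0,10,11,11) succ=(0,0,2,1) retry=(0,0,0,1)
12 | t1 CAS | counter=11 r=(0,10,11,11) succ=(0,0,2,1) retry=(1,0,0,1)
13 | t4 CAS | counter=12 r=(0,10,11,11) succ=(0,0,2,2) retry=(1,0,0,1)
14 | t2 CAS | counter=12 r=(0,10,11,11) succ=(0,0,2,2) retry=(1,1,0,1)
15 | t1 LOAD | counter=12 r=(12,10,11,11) succ=(0,0,2,2) retry=(1,1,0,1)
16 | t2 LOAD | counter=12 r=(12,12,11,11) succ=(0,0,2,2) retry=(1,1,0,1)
17 | t2 CAS | counter=13 r=(12,12,11,11) succ=(0,1,2,2) retry=(1,1,0,1)
18 | t1 CAS | counter=13 r=(12,12,11,11) succ=(0,1,2,2) retry=(2,1,0,1)
19 | t2 LOAD | counter=13 r=(12,13,11,11) succ=(0,1,2,2) retry=(2,1,0,1)
20 | t1 LOAD | counter=13 r=(13,13,11,11) succ=(0,1,2,2) retry=(2,1,0,1)
21 | t2 CAS | counter=14 r=(13,13,11,11) succ=(0,2,2,2) retry=(2,1,0,1)
22 | t1 CAS | counter=14 r=(13,13,11,11) succ=(0,2,2,2) retry=(3,1,0,1)
23 | t2 LOAD | counter=14 r=(13,14,11,11) succ=(0,2,2,2) retry=(3,1,0,1)
24 | t2 CAS | counter=15 r=(13,14,11,11) succ=(0,3,2,2) retry=(3,1,0,1)

counter=15 r=(13,14,11,11) succ=(0,3,2,2) retry=(3,1,0,1)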